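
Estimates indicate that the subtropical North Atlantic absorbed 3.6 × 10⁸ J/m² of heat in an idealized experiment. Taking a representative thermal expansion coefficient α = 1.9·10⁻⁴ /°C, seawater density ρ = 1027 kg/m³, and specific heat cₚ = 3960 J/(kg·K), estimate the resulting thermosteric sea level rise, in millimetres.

Δh = αQ/(ρcₚ) = 1.9×10⁻⁴ × 3.6×10⁸ / (1027 × 3960) ≈ 0.016819 m

16.8 mm of thermosteric rise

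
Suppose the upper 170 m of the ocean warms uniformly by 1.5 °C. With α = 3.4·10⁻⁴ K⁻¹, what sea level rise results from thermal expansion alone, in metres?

Δh = αΔT·H = 3.4×10⁻⁴ × 1.5 × 170 = 0.08670 m

Δh ≈ 0.087 m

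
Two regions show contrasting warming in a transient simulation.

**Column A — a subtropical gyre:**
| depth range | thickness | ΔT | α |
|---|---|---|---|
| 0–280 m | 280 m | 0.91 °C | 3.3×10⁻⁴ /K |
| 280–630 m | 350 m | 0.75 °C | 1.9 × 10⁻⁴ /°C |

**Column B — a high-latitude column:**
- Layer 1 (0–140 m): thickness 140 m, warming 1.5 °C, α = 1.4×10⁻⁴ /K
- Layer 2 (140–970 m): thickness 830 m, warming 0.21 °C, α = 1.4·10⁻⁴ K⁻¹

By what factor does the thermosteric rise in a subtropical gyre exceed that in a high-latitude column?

2.49

A Layer 1: 280 × 0.91 × 3.3×10⁻⁴ = 0.084084 m
A 0.75 × 1.9×10⁻⁴ × 350 = 0.049875 m
A total: 0.133959 m
B 0–140 m: 140 × 1.5 × 1.4×10⁻⁴ = 0.02940 m
B 830 × 0.21 × 1.4×10⁻⁴ = 0.024402 m
B total: 0.053802 m
Ratio: 0.133959 / 0.053802 ≈ 2.490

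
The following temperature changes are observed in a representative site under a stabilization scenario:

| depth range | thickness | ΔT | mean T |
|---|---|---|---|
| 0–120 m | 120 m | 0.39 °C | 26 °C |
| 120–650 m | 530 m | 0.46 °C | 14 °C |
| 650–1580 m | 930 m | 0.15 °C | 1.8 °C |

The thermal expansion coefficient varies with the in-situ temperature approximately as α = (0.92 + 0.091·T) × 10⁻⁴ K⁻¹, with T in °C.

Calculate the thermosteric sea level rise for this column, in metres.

Layer 1: α = (0.92 + 0.091×26)×10⁻⁴ = 3.286×10⁻⁴ K⁻¹
Layer 2: α = (0.92 + 0.091×14)×10⁻⁴ = 2.194×10⁻⁴ K⁻¹
Layer 3: α = (0.92 + 0.091×1.8)×10⁻⁴ = 1.0838×10⁻⁴ K⁻¹
0–120 m: 3.286×10⁻⁴ × 0.39 × 120 = 0.01537848 m
120–650 m: 530 × 0.46 × 2.194×10⁻⁴ = 0.05348972 m
Layer 3: 930 × 1.0838×10⁻⁴ × 0.15 = 0.01511901 m
Δh = 0.01537848 + 0.05348972 + 0.01511901 = 0.08398721 m ≈ 0.0840 m

Δh ≈ 0.0840 m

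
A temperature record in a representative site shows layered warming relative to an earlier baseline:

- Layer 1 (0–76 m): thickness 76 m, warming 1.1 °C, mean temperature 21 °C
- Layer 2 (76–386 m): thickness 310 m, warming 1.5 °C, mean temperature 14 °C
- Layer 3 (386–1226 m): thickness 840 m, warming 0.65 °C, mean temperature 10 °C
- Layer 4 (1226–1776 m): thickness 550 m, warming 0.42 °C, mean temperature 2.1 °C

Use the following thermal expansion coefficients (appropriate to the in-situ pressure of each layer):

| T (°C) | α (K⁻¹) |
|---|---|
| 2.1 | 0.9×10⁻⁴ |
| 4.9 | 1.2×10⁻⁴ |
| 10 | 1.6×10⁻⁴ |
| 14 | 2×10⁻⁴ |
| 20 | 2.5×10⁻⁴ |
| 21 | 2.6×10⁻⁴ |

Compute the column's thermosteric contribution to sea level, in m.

0.223 m of thermosteric rise

Layer 1 at 21 °C → α = 2.6×10⁻⁴ K⁻¹
Layer 2 at 14 °C → α = 2×10⁻⁴ K⁻¹
Layer 3 at 10 °C → α = 1.6×10⁻⁴ K⁻¹
Layer 4 at 2.1 °C → α = 0.9×10⁻⁴ K⁻¹
2.6×10⁻⁴ × 76 × 1.1 = 0.021736 m
1.5 × 2×10⁻⁴ × 310 = 0.09300 m
840 × 0.65 × 1.6×10⁻⁴ = 0.08736 m
Layer 4: 0.9×10⁻⁴ × 550 × 0.42 = 0.02079 m
Δh = 0.021736 + 0.09300 + 0.08736 + 0.02079 = 0.222886 m ≈ 0.223 m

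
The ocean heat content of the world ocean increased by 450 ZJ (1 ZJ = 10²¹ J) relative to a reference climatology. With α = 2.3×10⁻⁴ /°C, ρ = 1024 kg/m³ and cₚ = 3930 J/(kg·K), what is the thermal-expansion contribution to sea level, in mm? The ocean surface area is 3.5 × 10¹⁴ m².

Per unit area: Q = 450×10²¹ / (3.5×10¹⁴) ≈ 1.286×10⁹ J/m²
Δh = αQ/(ρcₚ) = 2.3×10⁻⁴ × 1.286×10⁹ / (1024 × 3930) ≈ 0.073498 m

about 73.5 mm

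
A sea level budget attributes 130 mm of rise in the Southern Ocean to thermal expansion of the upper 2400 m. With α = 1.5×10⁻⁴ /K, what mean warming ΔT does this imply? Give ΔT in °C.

ΔT = Δh/(αH) = 0.13 / (1.5×10⁻⁴ × 2400) ≈ 0.3611 °C

about 0.36 °C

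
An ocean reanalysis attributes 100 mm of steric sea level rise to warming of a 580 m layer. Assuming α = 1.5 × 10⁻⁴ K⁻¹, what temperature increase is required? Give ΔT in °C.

ΔT = Δh/(αH) = 0.1 / (1.5×10⁻⁴ × 580) ≈ 1.149 °C

about 1.15 °C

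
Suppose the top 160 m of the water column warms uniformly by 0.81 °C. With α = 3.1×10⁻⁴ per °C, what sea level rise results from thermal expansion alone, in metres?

Δh ≈ 0.040 m

Δh = αΔT·H = 3.1×10⁻⁴ × 0.81 × 160 = 0.040176 m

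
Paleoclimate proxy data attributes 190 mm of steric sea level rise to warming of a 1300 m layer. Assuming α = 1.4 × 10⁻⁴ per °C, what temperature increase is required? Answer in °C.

ΔT = Δh/(αH) = 0.19 / (1.4×10⁻⁴ × 1300) ≈ 1.044 °C

1.04 °C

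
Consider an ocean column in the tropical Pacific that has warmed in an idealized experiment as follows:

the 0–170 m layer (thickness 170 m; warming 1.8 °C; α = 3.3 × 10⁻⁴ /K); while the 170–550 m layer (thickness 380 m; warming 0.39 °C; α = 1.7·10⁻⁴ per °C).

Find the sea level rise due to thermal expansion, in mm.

3.3×10⁻⁴ × 1.8 × 170 = 0.10098 m
Layer 2: 380 × 0.39 × 1.7×10⁻⁴ = 0.025194 m
Δh = 0.10098 + 0.025194 = 0.126174 m ≈ 126 mm

126 mm of thermosteric rise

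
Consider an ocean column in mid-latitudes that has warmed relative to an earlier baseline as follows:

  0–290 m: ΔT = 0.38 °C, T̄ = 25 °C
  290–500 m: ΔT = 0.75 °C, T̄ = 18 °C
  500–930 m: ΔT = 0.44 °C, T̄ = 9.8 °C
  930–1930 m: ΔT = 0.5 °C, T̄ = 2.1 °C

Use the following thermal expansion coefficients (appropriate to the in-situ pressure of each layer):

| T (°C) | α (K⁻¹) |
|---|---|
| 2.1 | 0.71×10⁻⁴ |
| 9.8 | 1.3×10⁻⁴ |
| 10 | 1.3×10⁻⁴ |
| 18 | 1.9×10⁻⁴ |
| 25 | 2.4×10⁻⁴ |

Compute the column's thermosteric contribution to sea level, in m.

Layer 1 at 25 °C → α = 2.4×10⁻⁴ K⁻¹
Layer 2 at 18 °C → α = 1.9×10⁻⁴ K⁻¹
Layer 3 at 9.8 °C → α = 1.3×10⁻⁴ K⁻¹
Layer 4 at 2.1 °C → α = 0.71×10⁻⁴ K⁻¹
Layer 1: 290 × 2.4×10⁻⁴ × 0.38 = 0.026448 m
290–500 m: 0.75 × 1.9×10⁻⁴ × 210 = 0.029925 m
430 × 1.3×10⁻⁴ × 0.44 = 0.024596 m
930–1930 m: 0.5 × 0.71×10⁻⁴ × 1000 = 0.03550 m
Δh = 0.026448 + 0.029925 + 0.024596 + 0.03550 = 0.116469 m ≈ 0.116 m

0.116 m of thermosteric rise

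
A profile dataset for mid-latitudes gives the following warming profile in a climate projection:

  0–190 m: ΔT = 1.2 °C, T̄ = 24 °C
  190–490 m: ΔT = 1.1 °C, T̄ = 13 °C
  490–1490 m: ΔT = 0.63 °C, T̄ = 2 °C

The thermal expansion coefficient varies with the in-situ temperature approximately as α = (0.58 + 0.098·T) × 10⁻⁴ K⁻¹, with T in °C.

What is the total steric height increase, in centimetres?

18 cm of thermosteric rise

Layer 1: α = (0.58 + 0.098×24)×10⁻⁴ = 2.932×10⁻⁴ K⁻¹
Layer 2: α = (0.58 + 0.098×13)×10⁻⁴ = 1.854×10⁻⁴ K⁻¹
Layer 3: α = (0.58 + 0.098×2)×10⁻⁴ = 0.776×10⁻⁴ K⁻¹
190 × 1.2 × 2.932×10⁻⁴ = 0.0668496 m
300 × 1.854×10⁻⁴ × 1.1 = 0.061182 m
490–1490 m: 0.63 × 1000 × 0.776×10⁻⁴ = 0.048888 m
Δh = 0.0668496 + 0.061182 + 0.048888 = 0.1769196 m ≈ 18 cm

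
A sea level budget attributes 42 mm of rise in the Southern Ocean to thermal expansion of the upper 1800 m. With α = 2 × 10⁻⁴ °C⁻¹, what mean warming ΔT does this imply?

ΔT = Δh/(αH) = 0.042 / (2×10⁻⁴ × 1800) ≈ 0.1167 K

ΔT ≈ 0.117 K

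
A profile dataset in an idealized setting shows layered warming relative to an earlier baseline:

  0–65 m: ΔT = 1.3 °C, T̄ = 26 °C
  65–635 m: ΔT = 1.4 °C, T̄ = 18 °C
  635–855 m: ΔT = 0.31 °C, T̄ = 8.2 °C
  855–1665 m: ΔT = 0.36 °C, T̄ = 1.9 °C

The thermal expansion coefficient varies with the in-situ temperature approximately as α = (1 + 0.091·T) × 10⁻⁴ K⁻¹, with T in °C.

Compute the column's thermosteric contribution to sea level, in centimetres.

Layer 1: α = (1 + 0.091×26)×10⁻⁴ = 3.366×10⁻⁴ K⁻¹
Layer 2: α = (1 + 0.091×18)×10⁻⁴ = 2.638×10⁻⁴ K⁻¹
Layer 3: α = (1 + 0.091×8.2)×10⁻⁴ = 1.7462×10⁻⁴ K⁻¹
Layer 4: α = (1 + 0.091×1.9)×10⁻⁴ = 1.1729×10⁻⁴ K⁻¹
1.3 × 65 × 3.366×10⁻⁴ = 0.0284427 m
65–635 m: 1.4 × 2.638×10⁻⁴ × 570 = 0.2105124 m
1.7462×10⁻⁴ × 0.31 × 220 = 0.011909084 m
0.36 × 1.1729×10⁻⁴ × 810 = 0.034201764 m
Δh = 0.0284427 + 0.2105124 + 0.011909084 + 0.034201764 = 0.285065948 m ≈ 28.5 cm

about 28.5 cm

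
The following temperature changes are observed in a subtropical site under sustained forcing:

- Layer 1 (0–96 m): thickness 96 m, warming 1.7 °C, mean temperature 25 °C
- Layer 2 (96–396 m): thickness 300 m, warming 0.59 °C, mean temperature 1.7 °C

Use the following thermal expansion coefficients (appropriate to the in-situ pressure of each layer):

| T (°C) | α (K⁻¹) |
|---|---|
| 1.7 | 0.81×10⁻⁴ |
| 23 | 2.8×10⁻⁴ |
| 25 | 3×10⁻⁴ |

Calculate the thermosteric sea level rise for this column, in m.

Layer 1 at 25 °C → α = 3×10⁻⁴ K⁻¹
Layer 2 at 1.7 °C → α = 0.81×10⁻⁴ K⁻¹
0–96 m: 1.7 × 96 × 3×10⁻⁴ = 0.04896 m
96–396 m: 0.59 × 0.81×10⁻⁴ × 300 = 0.014337 m
Δh = 0.04896 + 0.014337 = 0.063297 m

Δh = 0.063 m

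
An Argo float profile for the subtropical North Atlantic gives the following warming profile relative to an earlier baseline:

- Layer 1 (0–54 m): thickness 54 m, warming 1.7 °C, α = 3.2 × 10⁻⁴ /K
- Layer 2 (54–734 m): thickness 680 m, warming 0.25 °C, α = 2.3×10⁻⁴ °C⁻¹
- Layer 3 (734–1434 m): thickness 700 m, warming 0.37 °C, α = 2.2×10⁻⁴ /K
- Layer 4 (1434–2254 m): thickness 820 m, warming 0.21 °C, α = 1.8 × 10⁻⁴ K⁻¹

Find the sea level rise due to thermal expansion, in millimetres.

0–54 m: 54 × 1.7 × 3.2×10⁻⁴ = 0.029376 m
2.3×10⁻⁴ × 0.25 × 680 = 0.03910 m
2.2×10⁻⁴ × 700 × 0.37 = 0.05698 m
Layer 4: 1.8×10⁻⁴ × 820 × 0.21 = 0.030996 m
Δh = 0.029376 + 0.03910 + 0.05698 + 0.030996 = 0.156452 m

156 mm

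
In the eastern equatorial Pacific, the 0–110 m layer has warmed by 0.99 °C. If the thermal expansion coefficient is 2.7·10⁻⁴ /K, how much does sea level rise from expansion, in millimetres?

Δh = αΔT·H = 2.7×10⁻⁴ × 0.99 × 110 = 0.029403 m

about 29.4 mm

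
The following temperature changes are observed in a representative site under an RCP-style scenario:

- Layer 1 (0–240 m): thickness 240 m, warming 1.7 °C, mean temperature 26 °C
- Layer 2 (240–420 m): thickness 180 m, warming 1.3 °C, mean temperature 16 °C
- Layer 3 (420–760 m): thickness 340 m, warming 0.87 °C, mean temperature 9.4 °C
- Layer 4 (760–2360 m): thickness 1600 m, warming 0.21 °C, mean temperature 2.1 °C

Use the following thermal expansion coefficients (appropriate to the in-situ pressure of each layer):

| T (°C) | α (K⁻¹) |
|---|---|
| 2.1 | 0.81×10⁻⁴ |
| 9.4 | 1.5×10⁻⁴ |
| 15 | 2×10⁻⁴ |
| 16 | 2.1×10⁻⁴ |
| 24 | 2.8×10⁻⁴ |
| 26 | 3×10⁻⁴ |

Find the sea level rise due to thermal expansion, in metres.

Layer 1 at 26 °C → α = 3×10⁻⁴ K⁻¹
Layer 2 at 16 °C → α = 2.1×10⁻⁴ K⁻¹
Layer 3 at 9.4 °C → α = 1.5×10⁻⁴ K⁻¹
Layer 4 at 2.1 °C → α = 0.81×10⁻⁴ K⁻¹
0–240 m: 3×10⁻⁴ × 1.7 × 240 = 0.12240 m
240–420 m: 2.1×10⁻⁴ × 180 × 1.3 = 0.04914 m
340 × 1.5×10⁻⁴ × 0.87 = 0.04437 m
Layer 4: 0.81×10⁻⁴ × 1600 × 0.21 = 0.027216 m
Δh = 0.12240 + 0.04914 + 0.04437 + 0.027216 = 0.243126 m

0.243 m of thermosteric rise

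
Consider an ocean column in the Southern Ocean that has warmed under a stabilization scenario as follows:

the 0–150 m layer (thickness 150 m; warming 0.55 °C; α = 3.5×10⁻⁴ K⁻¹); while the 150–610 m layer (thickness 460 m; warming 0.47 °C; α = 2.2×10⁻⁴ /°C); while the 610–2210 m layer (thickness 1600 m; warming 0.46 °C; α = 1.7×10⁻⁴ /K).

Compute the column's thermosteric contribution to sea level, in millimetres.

about 202 mm

3.5×10⁻⁴ × 150 × 0.55 = 0.028875 m
460 × 0.47 × 2.2×10⁻⁴ = 0.047564 m
610–2210 m: 0.46 × 1600 × 1.7×10⁻⁴ = 0.12512 m
Δh = 0.028875 + 0.047564 + 0.12512 = 0.201559 m ≈ 202 mm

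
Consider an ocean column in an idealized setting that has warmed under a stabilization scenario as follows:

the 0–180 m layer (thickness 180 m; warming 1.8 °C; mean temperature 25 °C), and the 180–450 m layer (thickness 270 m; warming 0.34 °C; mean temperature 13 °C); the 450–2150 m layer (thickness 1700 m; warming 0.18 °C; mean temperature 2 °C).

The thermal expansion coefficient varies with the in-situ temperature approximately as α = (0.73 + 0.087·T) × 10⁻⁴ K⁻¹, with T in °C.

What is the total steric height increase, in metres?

Δh ≈ 0.139 m

Layer 1: α = (0.73 + 0.087×25)×10⁻⁴ = 2.905×10⁻⁴ K⁻¹
Layer 2: α = (0.73 + 0.087×13)×10⁻⁴ = 1.861×10⁻⁴ K⁻¹
Layer 3: α = (0.73 + 0.087×2)×10⁻⁴ = 0.904×10⁻⁴ K⁻¹
2.905×10⁻⁴ × 180 × 1.8 = 0.094122 m
180–450 m: 0.34 × 1.861×10⁻⁴ × 270 = 0.01708398 m
0.18 × 1700 × 0.904×10⁻⁴ = 0.0276624 m
Δh = 0.094122 + 0.01708398 + 0.0276624 = 0.13886838 m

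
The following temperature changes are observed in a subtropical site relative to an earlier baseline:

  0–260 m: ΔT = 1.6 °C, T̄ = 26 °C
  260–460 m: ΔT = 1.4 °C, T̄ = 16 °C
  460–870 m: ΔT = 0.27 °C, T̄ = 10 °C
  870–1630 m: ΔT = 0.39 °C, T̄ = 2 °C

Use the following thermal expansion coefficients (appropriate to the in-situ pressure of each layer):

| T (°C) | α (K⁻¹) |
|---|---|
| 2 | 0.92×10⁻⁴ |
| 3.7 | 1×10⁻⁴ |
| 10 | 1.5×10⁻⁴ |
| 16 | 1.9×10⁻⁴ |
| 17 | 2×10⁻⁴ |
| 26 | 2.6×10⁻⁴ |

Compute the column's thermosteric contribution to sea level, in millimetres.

205 mm of thermosteric rise

Layer 1 at 26 °C → α = 2.6×10⁻⁴ K⁻¹
Layer 2 at 16 °C → α = 1.9×10⁻⁴ K⁻¹
Layer 3 at 10 °C → α = 1.5×10⁻⁴ K⁻¹
Layer 4 at 2 °C → α = 0.92×10⁻⁴ K⁻¹
0–260 m: 1.6 × 2.6×10⁻⁴ × 260 = 0.10816 m
Layer 2: 200 × 1.9×10⁻⁴ × 1.4 = 0.05320 m
Layer 3: 0.27 × 410 × 1.5×10⁻⁴ = 0.016605 m
760 × 0.92×10⁻⁴ × 0.39 = 0.0272688 m
Δh = 0.10816 + 0.05320 + 0.016605 + 0.0272688 = 0.2052338 m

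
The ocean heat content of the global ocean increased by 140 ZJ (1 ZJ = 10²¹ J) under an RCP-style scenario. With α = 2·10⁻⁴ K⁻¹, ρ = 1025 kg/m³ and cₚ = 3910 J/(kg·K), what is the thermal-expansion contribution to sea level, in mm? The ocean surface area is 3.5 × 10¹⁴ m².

about 20.0 mm

Per unit area: Q = 140×10²¹ / (3.5×10¹⁴) = 4×10⁸ J/m²
Δh = αQ/(ρcₚ) = 2×10⁻⁴ × 4×10⁸ / (1025 × 3910) ≈ 0.019961 m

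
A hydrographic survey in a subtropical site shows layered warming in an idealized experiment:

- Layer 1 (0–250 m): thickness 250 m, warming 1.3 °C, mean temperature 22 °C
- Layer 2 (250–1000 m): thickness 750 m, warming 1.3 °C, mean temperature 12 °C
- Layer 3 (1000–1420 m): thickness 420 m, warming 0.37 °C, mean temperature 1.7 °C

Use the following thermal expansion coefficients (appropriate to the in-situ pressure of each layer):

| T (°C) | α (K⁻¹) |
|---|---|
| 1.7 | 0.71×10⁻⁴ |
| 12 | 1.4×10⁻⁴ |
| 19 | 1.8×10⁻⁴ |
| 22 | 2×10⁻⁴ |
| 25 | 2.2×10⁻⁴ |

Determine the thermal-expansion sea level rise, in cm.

Layer 1 at 22 °C → α = 2×10⁻⁴ K⁻¹
Layer 2 at 12 °C → α = 1.4×10⁻⁴ K⁻¹
Layer 3 at 1.7 °C → α = 0.71×10⁻⁴ K⁻¹
0–250 m: 2×10⁻⁴ × 250 × 1.3 = 0.06500 m
1.4×10⁻⁴ × 750 × 1.3 = 0.13650 m
Layer 3: 0.37 × 0.71×10⁻⁴ × 420 = 0.0110334 m
Δh = 0.06500 + 0.13650 + 0.0110334 = 0.2125334 m ≈ 21.3 cm

Δh ≈ 21.3 cm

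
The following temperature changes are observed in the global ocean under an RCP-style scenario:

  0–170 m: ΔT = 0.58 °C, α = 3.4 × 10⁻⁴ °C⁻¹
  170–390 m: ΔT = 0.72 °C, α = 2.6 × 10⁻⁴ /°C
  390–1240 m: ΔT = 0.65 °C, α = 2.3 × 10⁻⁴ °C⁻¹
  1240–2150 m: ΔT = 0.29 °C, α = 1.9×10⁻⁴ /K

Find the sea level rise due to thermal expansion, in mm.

250 mm of thermosteric rise

3.4×10⁻⁴ × 170 × 0.58 = 0.033524 m
170–390 m: 2.6×10⁻⁴ × 0.72 × 220 = 0.041184 m
850 × 2.3×10⁻⁴ × 0.65 = 0.127075 m
1240–2150 m: 0.29 × 1.9×10⁻⁴ × 910 = 0.050141 m
Δh = 0.033524 + 0.041184 + 0.127075 + 0.050141 = 0.251924 m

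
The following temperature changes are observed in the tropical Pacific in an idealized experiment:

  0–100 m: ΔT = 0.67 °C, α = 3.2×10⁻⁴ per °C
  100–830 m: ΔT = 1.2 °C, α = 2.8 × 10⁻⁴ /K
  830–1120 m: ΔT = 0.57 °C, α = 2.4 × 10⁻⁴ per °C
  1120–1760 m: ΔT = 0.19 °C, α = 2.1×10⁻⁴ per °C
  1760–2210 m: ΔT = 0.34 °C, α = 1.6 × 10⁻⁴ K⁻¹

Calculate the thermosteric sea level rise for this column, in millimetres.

0–100 m: 3.2×10⁻⁴ × 0.67 × 100 = 0.02144 m
1.2 × 2.8×10⁻⁴ × 730 = 0.24528 m
2.4×10⁻⁴ × 0.57 × 290 = 0.039672 m
2.1×10⁻⁴ × 0.19 × 640 = 0.025536 m
450 × 0.34 × 1.6×10⁻⁴ = 0.02448 m
Δh = 0.02144 + 0.24528 + 0.039672 + 0.025536 + 0.02448 = 0.356408 m

360 mm of thermosteric rise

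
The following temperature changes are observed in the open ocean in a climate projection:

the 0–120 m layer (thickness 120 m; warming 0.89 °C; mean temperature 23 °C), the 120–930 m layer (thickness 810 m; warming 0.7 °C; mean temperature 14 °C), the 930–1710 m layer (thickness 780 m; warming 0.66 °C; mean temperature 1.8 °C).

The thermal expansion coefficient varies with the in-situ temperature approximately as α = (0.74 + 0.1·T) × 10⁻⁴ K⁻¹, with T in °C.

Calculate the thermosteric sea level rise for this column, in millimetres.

Layer 1: α = (0.74 + 0.1×23)×10⁻⁴ = 3.04×10⁻⁴ K⁻¹
Layer 2: α = (0.74 + 0.1×14)×10⁻⁴ = 2.14×10⁻⁴ K⁻¹
Layer 3: α = (0.74 + 0.1×1.8)×10⁻⁴ = 0.92×10⁻⁴ K⁻¹
3.04×10⁻⁴ × 120 × 0.89 = 0.0324672 m
120–930 m: 0.7 × 2.14×10⁻⁴ × 810 = 0.121338 m
780 × 0.92×10⁻⁴ × 0.66 = 0.0473616 m
Δh = 0.0324672 + 0.121338 + 0.0473616 = 0.2011668 m ≈ 200 mm

200 mm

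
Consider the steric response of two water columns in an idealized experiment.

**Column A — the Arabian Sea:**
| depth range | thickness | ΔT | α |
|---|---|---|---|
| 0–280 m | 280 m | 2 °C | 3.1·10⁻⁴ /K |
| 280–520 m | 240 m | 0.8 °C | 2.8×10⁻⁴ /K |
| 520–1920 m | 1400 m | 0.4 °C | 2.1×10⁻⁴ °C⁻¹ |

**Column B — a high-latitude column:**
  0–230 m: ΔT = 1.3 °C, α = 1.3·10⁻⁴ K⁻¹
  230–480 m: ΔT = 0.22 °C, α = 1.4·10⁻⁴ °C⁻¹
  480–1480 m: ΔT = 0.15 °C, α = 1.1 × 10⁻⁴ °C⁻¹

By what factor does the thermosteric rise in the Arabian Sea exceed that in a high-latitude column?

a factor of 5.5

A 3.1×10⁻⁴ × 2 × 280 = 0.17360 m
A 280–520 m: 0.8 × 240 × 2.8×10⁻⁴ = 0.05376 m
A 520–1920 m: 0.4 × 2.1×10⁻⁴ × 1400 = 0.11760 m
A total: 0.34496 m
B 1.3 × 1.3×10⁻⁴ × 230 = 0.03887 m
B 230–480 m: 0.22 × 250 × 1.4×10⁻⁴ = 0.00770 m
B Layer 3: 0.15 × 1.1×10⁻⁴ × 1000 = 0.01650 m
B total: 0.06307 m
Ratio: 0.34496 / 0.06307 ≈ 5.469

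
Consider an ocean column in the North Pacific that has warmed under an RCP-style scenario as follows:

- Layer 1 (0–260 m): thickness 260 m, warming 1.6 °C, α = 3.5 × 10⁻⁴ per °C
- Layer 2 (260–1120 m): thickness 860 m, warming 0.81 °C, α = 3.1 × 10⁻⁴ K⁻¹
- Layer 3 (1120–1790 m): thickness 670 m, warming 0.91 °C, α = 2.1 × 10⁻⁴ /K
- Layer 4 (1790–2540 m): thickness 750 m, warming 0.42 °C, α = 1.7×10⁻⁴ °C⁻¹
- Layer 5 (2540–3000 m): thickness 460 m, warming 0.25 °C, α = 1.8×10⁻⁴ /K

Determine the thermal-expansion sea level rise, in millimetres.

560 mm of thermosteric rise

0–260 m: 260 × 3.5×10⁻⁴ × 1.6 = 0.14560 m
260–1120 m: 860 × 0.81 × 3.1×10⁻⁴ = 0.215946 m
Layer 3: 0.91 × 2.1×10⁻⁴ × 670 = 0.128037 m
1.7×10⁻⁴ × 0.42 × 750 = 0.05355 m
Layer 5: 1.8×10⁻⁴ × 0.25 × 460 = 0.02070 m
Δh = 0.14560 + 0.215946 + 0.128037 + 0.05355 + 0.02070 = 0.563833 m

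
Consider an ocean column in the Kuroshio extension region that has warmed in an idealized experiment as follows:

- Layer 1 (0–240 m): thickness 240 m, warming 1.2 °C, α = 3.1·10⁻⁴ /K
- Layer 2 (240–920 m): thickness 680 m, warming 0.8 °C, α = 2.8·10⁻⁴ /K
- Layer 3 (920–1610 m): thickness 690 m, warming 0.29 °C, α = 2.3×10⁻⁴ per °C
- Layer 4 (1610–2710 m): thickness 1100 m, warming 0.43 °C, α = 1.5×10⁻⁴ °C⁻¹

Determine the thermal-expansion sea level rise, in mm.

Layer 1: 3.1×10⁻⁴ × 240 × 1.2 = 0.08928 m
0.8 × 680 × 2.8×10⁻⁴ = 0.15232 m
0.29 × 2.3×10⁻⁴ × 690 = 0.046023 m
1610–2710 m: 0.43 × 1100 × 1.5×10⁻⁴ = 0.07095 m
Δh = 0.08928 + 0.15232 + 0.046023 + 0.07095 = 0.358573 m

359 mm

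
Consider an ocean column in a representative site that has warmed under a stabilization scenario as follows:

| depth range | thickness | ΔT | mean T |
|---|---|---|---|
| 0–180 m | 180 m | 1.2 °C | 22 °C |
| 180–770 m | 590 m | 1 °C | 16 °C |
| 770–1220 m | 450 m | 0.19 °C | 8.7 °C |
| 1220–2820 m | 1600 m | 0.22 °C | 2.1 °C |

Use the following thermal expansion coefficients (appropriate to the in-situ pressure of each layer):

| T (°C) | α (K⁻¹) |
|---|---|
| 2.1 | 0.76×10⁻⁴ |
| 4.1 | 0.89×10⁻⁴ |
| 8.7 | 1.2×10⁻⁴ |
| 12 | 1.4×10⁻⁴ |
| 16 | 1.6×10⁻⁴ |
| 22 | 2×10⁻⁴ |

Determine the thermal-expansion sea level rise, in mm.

175 mm of thermosteric rise

Layer 1 at 22 °C → α = 2×10⁻⁴ K⁻¹
Layer 2 at 16 °C → α = 1.6×10⁻⁴ K⁻¹
Layer 3 at 8.7 °C → α = 1.2×10⁻⁴ K⁻¹
Layer 4 at 2.1 °C → α = 0.76×10⁻⁴ K⁻¹
2×10⁻⁴ × 180 × 1.2 = 0.04320 m
1.6×10⁻⁴ × 1 × 590 = 0.09440 m
Layer 3: 450 × 1.2×10⁻⁴ × 0.19 = 0.01026 m
Layer 4: 0.76×10⁻⁴ × 0.22 × 1600 = 0.026752 m
Δh = 0.04320 + 0.09440 + 0.01026 + 0.026752 = 0.174612 m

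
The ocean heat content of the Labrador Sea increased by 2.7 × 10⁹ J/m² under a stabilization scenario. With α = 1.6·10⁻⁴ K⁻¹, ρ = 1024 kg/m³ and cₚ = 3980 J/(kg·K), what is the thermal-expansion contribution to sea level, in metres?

Δh = 0.11 m

Δh = αQ/(ρcₚ) = 1.6×10⁻⁴ × 2.7×10⁹ / (1024 × 3980) ≈ 0.10600 m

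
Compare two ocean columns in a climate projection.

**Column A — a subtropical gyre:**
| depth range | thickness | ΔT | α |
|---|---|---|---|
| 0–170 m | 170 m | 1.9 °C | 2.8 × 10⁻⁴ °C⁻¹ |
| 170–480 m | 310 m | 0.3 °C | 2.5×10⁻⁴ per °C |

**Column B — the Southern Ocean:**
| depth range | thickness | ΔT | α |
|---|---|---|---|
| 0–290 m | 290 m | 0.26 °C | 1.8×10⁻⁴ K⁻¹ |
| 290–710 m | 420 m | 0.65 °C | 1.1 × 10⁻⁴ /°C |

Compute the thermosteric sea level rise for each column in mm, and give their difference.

A: 114 mm; B: 43.6 mm; difference 70.1 mm

A 2.8×10⁻⁴ × 170 × 1.9 = 0.09044 m
A 2.5×10⁻⁴ × 310 × 0.3 = 0.02325 m
A total: 0.11369 m
B Layer 1: 1.8×10⁻⁴ × 0.26 × 290 = 0.013572 m
B 0.65 × 1.1×10⁻⁴ × 420 = 0.03003 m
B total: 0.043602 m
Difference: 0.11369 − 0.043602 = 0.070088 m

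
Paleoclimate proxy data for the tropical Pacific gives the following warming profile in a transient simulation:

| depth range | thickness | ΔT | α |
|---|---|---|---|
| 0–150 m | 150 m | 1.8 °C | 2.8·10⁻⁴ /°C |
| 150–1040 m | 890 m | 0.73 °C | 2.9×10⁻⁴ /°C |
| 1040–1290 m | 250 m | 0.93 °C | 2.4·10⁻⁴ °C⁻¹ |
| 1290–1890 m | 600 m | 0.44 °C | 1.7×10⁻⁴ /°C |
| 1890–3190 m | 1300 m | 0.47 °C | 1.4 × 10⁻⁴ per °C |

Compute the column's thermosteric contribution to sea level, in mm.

about 450 mm

Layer 1: 1.8 × 150 × 2.8×10⁻⁴ = 0.07560 m
Layer 2: 2.9×10⁻⁴ × 890 × 0.73 = 0.188413 m
1040–1290 m: 2.4×10⁻⁴ × 250 × 0.93 = 0.05580 m
Layer 4: 600 × 0.44 × 1.7×10⁻⁴ = 0.04488 m
1890–3190 m: 0.47 × 1.4×10⁻⁴ × 1300 = 0.08554 m
Δh = 0.07560 + 0.188413 + 0.05580 + 0.04488 + 0.08554 = 0.450233 m ≈ 450 mm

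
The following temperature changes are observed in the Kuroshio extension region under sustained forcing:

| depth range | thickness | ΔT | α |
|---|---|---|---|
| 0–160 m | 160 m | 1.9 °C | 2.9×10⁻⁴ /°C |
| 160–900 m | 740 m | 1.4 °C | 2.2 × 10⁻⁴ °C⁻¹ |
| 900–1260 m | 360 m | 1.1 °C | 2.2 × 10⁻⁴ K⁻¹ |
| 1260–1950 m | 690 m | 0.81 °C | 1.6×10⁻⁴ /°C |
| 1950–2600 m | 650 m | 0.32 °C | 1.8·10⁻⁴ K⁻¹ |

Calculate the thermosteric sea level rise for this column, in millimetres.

Layer 1: 160 × 1.9 × 2.9×10⁻⁴ = 0.08816 m
2.2×10⁻⁴ × 1.4 × 740 = 0.22792 m
2.2×10⁻⁴ × 360 × 1.1 = 0.08712 m
1.6×10⁻⁴ × 0.81 × 690 = 0.089424 m
Layer 5: 1.8×10⁻⁴ × 650 × 0.32 = 0.03744 m
Δh = 0.08816 + 0.22792 + 0.08712 + 0.089424 + 0.03744 = 0.530064 m

Δh = 530 mm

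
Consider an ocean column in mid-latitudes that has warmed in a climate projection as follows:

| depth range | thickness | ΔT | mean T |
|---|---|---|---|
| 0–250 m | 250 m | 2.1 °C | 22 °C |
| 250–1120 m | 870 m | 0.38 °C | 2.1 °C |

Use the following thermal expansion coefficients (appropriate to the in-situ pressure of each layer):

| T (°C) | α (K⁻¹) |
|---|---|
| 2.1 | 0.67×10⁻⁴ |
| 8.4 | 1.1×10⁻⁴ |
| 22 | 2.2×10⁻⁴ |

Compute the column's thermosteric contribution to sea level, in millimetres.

Layer 1 at 22 °C → α = 2.2×10⁻⁴ K⁻¹
Layer 2 at 2.1 °C → α = 0.67×10⁻⁴ K⁻¹
0–250 m: 2.1 × 2.2×10⁻⁴ × 250 = 0.11550 m
Layer 2: 0.38 × 0.67×10⁻⁴ × 870 = 0.0221502 m
Δh = 0.11550 + 0.0221502 = 0.1376502 m ≈ 140 mm

140 mm of thermosteric rise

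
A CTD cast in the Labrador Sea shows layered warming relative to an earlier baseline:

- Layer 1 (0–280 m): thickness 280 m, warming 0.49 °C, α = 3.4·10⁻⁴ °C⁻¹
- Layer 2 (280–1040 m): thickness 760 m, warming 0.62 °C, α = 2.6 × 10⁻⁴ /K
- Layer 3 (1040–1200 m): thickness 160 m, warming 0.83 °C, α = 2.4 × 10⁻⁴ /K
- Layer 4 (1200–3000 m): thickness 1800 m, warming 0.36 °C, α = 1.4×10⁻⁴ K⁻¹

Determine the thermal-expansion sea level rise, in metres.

0–280 m: 280 × 0.49 × 3.4×10⁻⁴ = 0.046648 m
0.62 × 760 × 2.6×10⁻⁴ = 0.122512 m
Layer 3: 160 × 0.83 × 2.4×10⁻⁴ = 0.031872 m
Layer 4: 0.36 × 1.4×10⁻⁴ × 1800 = 0.09072 m
Δh = 0.046648 + 0.122512 + 0.031872 + 0.09072 = 0.291752 m

Δh ≈ 0.292 m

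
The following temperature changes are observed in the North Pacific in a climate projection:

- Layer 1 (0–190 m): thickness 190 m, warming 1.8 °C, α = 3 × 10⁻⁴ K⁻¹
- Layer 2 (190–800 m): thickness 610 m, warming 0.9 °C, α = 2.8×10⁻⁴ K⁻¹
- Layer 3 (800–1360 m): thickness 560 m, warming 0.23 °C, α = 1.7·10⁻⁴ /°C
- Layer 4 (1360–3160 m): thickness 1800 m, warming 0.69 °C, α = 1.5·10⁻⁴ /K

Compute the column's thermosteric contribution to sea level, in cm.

46.5 cm of thermosteric rise

0–190 m: 3×10⁻⁴ × 190 × 1.8 = 0.10260 m
Layer 2: 0.9 × 610 × 2.8×10⁻⁴ = 0.15372 m
800–1360 m: 1.7×10⁻⁴ × 0.23 × 560 = 0.021896 m
Layer 4: 1800 × 0.69 × 1.5×10⁻⁴ = 0.18630 m
Δh = 0.10260 + 0.15372 + 0.021896 + 0.18630 = 0.464516 m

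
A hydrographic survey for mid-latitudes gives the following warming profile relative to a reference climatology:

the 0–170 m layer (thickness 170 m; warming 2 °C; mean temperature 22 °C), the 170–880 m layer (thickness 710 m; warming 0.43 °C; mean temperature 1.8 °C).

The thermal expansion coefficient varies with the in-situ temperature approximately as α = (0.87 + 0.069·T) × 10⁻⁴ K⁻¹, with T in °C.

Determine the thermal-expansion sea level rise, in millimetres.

Layer 1: α = (0.87 + 0.069×22)×10⁻⁴ = 2.388×10⁻⁴ K⁻¹
Layer 2: α = (0.87 + 0.069×1.8)×10⁻⁴ = 0.9942×10⁻⁴ K⁻¹
Layer 1: 2.388×10⁻⁴ × 2 × 170 = 0.081192 m
0.9942×10⁻⁴ × 0.43 × 710 = 0.030352926 m
Δh = 0.081192 + 0.030352926 = 0.111544926 m

Δh = 112 mm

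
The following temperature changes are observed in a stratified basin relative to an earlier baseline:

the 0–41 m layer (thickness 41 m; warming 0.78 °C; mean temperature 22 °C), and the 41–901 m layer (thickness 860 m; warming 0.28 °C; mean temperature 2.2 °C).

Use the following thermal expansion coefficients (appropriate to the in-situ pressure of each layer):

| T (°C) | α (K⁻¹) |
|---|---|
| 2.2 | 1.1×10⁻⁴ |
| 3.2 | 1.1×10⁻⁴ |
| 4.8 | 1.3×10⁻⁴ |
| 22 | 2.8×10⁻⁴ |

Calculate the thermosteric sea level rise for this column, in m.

Layer 1 at 22 °C → α = 2.8×10⁻⁴ K⁻¹
Layer 2 at 2.2 °C → α = 1.1×10⁻⁴ K⁻¹
Layer 1: 41 × 2.8×10⁻⁴ × 0.78 = 0.0089544 m
Layer 2: 1.1×10⁻⁴ × 0.28 × 860 = 0.026488 m
Δh = 0.0089544 + 0.026488 = 0.0354424 m

Δh = 0.0354 m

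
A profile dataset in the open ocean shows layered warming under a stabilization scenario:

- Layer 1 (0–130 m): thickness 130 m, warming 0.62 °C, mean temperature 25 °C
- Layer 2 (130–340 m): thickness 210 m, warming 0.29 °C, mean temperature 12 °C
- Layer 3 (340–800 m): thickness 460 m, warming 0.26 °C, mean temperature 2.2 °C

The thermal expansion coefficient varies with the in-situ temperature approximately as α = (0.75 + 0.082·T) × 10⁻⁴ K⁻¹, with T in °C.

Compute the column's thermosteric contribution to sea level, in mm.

44.3 mm

Layer 1: α = (0.75 + 0.082×25)×10⁻⁴ = 2.8×10⁻⁴ K⁻¹
Layer 2: α = (0.75 + 0.082×12)×10⁻⁴ = 1.734×10⁻⁴ K⁻¹
Layer 3: α = (0.75 + 0.082×2.2)×10⁻⁴ = 0.9304×10⁻⁴ K⁻¹
Layer 1: 130 × 0.62 × 2.8×10⁻⁴ = 0.022568 m
Layer 2: 1.734×10⁻⁴ × 0.29 × 210 = 0.01056006 m
0.9304×10⁻⁴ × 0.26 × 460 = 0.011127584 m
Δh = 0.022568 + 0.01056006 + 0.011127584 = 0.044255644 m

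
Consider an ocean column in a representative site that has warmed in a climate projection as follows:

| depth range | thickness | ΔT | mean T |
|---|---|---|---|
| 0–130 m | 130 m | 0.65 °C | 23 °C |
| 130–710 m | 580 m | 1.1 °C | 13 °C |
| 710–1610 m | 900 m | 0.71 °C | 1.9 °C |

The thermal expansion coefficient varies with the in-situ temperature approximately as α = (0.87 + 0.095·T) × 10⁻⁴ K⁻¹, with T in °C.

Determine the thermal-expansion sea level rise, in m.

Layer 1: α = (0.87 + 0.095×23)×10⁻⁴ = 3.055×10⁻⁴ K⁻¹
Layer 2: α = (0.87 + 0.095×13)×10⁻⁴ = 2.105×10⁻⁴ K⁻¹
Layer 3: α = (0.87 + 0.095×1.9)×10⁻⁴ = 1.0505×10⁻⁴ K⁻¹
0–130 m: 0.65 × 130 × 3.055×10⁻⁴ = 0.02581475 m
1.1 × 2.105×10⁻⁴ × 580 = 0.134299 m
900 × 1.0505×10⁻⁴ × 0.71 = 0.06712695 m
Δh = 0.02581475 + 0.134299 + 0.06712695 = 0.2272407 m

Δh ≈ 0.227 m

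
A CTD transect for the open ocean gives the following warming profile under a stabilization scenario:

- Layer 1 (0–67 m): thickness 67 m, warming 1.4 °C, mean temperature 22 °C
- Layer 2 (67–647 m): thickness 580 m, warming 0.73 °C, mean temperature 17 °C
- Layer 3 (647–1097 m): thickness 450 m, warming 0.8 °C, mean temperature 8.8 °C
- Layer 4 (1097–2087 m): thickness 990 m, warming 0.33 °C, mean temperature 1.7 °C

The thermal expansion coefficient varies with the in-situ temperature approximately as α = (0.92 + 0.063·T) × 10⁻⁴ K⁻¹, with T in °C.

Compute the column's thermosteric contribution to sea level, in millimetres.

Layer 1: α = (0.92 + 0.063×22)×10⁻⁴ = 2.306×10⁻⁴ K⁻¹
Layer 2: α = (0.92 + 0.063×17)×10⁻⁴ = 1.991×10⁻⁴ K⁻¹
Layer 3: α = (0.92 + 0.063×8.8)×10⁻⁴ = 1.4744×10⁻⁴ K⁻¹
Layer 4: α = (0.92 + 0.063×1.7)×10⁻⁴ = 1.0271×10⁻⁴ K⁻¹
2.306×10⁻⁴ × 67 × 1.4 = 0.02163028 m
67–647 m: 0.73 × 580 × 1.991×10⁻⁴ = 0.08429894 m
Layer 3: 0.8 × 450 × 1.4744×10⁻⁴ = 0.0530784 m
Layer 4: 1.0271×10⁻⁴ × 990 × 0.33 = 0.033555357 m
Δh = 0.02163028 + 0.08429894 + 0.0530784 + 0.033555357 = 0.192562977 m

Δh = 193 mm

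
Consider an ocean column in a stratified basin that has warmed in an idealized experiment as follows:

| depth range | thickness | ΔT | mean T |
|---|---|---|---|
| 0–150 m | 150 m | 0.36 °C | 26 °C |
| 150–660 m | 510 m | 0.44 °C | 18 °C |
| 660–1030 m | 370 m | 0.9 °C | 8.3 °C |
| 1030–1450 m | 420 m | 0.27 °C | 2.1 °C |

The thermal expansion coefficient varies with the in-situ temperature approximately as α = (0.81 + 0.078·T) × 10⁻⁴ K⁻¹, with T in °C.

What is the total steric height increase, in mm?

Δh = 125 mm

Layer 1: α = (0.81 + 0.078×26)×10⁻⁴ = 2.838×10⁻⁴ K⁻¹
Layer 2: α = (0.81 + 0.078×18)×10⁻⁴ = 2.214×10⁻⁴ K⁻¹
Layer 3: α = (0.81 + 0.078×8.3)×10⁻⁴ = 1.4574×10⁻⁴ K⁻¹
Layer 4: α = (0.81 + 0.078×2.1)×10⁻⁴ = 0.9738×10⁻⁴ K⁻¹
0.36 × 150 × 2.838×10⁻⁴ = 0.0153252 m
510 × 0.44 × 2.214×10⁻⁴ = 0.04968216 m
1.4574×10⁻⁴ × 0.9 × 370 = 0.04853142 m
0.27 × 0.9738×10⁻⁴ × 420 = 0.011042892 m
Δh = 0.0153252 + 0.04968216 + 0.04853142 + 0.011042892 = 0.124581672 m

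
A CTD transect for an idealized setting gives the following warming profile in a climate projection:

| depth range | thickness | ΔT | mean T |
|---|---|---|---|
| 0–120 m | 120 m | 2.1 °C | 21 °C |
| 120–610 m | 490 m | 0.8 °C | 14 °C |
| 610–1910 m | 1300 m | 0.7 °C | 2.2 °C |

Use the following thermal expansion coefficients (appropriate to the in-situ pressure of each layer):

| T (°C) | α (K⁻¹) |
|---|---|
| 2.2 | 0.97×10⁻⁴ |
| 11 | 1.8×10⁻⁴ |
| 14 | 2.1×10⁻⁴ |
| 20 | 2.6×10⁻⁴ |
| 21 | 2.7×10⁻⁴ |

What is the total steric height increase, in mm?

Layer 1 at 21 °C → α = 2.7×10⁻⁴ K⁻¹
Layer 2 at 14 °C → α = 2.1×10⁻⁴ K⁻¹
Layer 3 at 2.2 °C → α = 0.97×10⁻⁴ K⁻¹
120 × 2.7×10⁻⁴ × 2.1 = 0.06804 m
490 × 2.1×10⁻⁴ × 0.8 = 0.08232 m
Layer 3: 1300 × 0.97×10⁻⁴ × 0.7 = 0.08827 m
Δh = 0.06804 + 0.08232 + 0.08827 = 0.23863 m

Δh = 239 mm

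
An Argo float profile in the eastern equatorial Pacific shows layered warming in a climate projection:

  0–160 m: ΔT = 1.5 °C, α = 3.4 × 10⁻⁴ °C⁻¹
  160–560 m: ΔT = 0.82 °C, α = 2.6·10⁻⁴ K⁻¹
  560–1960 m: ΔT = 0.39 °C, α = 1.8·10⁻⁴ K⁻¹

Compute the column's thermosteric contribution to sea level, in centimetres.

0–160 m: 3.4×10⁻⁴ × 1.5 × 160 = 0.08160 m
2.6×10⁻⁴ × 400 × 0.82 = 0.08528 m
Layer 3: 1.8×10⁻⁴ × 1400 × 0.39 = 0.09828 m
Δh = 0.08160 + 0.08528 + 0.09828 = 0.26516 m ≈ 27 cm

Δh ≈ 27 cm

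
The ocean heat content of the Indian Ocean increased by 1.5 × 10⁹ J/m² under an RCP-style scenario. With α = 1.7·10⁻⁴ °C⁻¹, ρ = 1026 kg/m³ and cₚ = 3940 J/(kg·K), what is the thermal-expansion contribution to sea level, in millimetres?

Δh ≈ 63 mm

Δh = αQ/(ρcₚ) = 1.7×10⁻⁴ × 1.5×10⁹ / (1026 × 3940) ≈ 0.063081 m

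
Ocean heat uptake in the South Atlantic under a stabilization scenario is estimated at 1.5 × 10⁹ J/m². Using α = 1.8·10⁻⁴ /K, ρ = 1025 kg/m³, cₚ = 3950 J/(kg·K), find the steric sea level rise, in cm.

6.67 cm

Δh = αQ/(ρcₚ) = 1.8×10⁻⁴ × 1.5×10⁹ / (1025 × 3950) ≈ 0.066687 m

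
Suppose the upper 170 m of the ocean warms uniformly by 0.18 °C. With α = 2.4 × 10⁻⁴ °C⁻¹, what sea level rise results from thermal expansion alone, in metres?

0.00734 m of thermosteric rise

Δh = αΔT·H = 2.4×10⁻⁴ × 0.18 × 170 = 0.007344 m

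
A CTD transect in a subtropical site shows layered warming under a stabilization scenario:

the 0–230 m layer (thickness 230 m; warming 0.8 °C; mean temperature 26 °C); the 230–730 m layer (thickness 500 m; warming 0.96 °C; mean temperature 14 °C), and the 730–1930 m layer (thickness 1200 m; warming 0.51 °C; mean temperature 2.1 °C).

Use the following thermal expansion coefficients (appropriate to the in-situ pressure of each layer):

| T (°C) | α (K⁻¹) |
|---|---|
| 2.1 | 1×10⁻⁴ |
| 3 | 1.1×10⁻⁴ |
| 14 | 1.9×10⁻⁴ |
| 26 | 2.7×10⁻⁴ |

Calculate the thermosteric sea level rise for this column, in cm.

Layer 1 at 26 °C → α = 2.7×10⁻⁴ K⁻¹
Layer 2 at 14 °C → α = 1.9×10⁻⁴ K⁻¹
Layer 3 at 2.1 °C → α = 1×10⁻⁴ K⁻¹
0–230 m: 2.7×10⁻⁴ × 0.8 × 230 = 0.04968 m
500 × 1.9×10⁻⁴ × 0.96 = 0.09120 m
Layer 3: 0.51 × 1200 × 1×10⁻⁴ = 0.06120 m
Δh = 0.04968 + 0.09120 + 0.06120 = 0.20208 m ≈ 20.2 cm

about 20.2 cm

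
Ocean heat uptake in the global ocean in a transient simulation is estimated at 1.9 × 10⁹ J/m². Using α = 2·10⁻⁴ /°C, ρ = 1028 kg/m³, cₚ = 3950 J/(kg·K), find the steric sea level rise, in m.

Δh = αQ/(ρcₚ) = 2×10⁻⁴ × 1.9×10⁹ / (1028 × 3950) ≈ 0.093582 m

about 0.0936 m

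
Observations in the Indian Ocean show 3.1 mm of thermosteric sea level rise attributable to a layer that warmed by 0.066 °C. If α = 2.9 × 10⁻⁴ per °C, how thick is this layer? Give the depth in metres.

about 162 m

H = Δh/(αΔT) = 0.0031 / (2.9×10⁻⁴ × 0.066) ≈ 162.0 m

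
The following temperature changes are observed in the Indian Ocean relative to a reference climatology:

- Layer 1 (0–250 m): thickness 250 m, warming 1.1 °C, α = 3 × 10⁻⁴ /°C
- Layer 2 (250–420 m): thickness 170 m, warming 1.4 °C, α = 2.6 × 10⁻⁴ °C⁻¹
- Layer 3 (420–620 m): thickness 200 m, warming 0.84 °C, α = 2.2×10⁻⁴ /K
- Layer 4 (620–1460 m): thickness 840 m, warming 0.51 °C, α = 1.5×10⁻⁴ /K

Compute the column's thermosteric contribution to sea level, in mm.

1.1 × 3×10⁻⁴ × 250 = 0.08250 m
Layer 2: 1.4 × 170 × 2.6×10⁻⁴ = 0.06188 m
Layer 3: 200 × 2.2×10⁻⁴ × 0.84 = 0.03696 m
Layer 4: 0.51 × 840 × 1.5×10⁻⁴ = 0.06426 m
Δh = 0.08250 + 0.06188 + 0.03696 + 0.06426 = 0.24560 m

246 mm of thermosteric rise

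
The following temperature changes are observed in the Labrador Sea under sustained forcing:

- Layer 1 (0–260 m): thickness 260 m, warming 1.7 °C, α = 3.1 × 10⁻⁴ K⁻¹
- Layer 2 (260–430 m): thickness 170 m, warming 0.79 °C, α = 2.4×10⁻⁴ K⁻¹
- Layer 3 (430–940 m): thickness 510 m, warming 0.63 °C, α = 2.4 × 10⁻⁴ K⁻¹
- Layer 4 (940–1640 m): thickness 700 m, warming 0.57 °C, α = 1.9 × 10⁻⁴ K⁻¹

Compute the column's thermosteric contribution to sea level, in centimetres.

32 cm of thermosteric rise

260 × 1.7 × 3.1×10⁻⁴ = 0.13702 m
260–430 m: 2.4×10⁻⁴ × 170 × 0.79 = 0.032232 m
Layer 3: 2.4×10⁻⁴ × 510 × 0.63 = 0.077112 m
940–1640 m: 1.9×10⁻⁴ × 700 × 0.57 = 0.07581 m
Δh = 0.13702 + 0.032232 + 0.077112 + 0.07581 = 0.322174 m ≈ 32 cm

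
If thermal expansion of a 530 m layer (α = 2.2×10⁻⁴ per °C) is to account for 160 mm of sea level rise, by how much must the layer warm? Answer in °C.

ΔT ≈ 1.37 °C

ΔT = Δh/(αH) = 0.16 / (2.2×10⁻⁴ × 530) ≈ 1.372 °C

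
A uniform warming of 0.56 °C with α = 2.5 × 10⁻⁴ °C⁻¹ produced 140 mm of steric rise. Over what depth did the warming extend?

H = Δh/(αΔT) = 0.14 / (2.5×10⁻⁴ × 0.56) = 1000 m

H ≈ 1000 m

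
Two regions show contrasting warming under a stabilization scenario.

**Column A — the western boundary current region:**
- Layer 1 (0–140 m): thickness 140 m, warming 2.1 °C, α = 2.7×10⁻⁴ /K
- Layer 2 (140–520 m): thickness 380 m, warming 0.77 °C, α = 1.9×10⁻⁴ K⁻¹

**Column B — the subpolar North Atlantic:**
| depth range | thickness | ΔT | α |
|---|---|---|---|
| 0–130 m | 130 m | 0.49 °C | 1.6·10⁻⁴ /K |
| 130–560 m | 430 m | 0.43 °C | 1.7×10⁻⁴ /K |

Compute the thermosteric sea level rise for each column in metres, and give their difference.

Δh_A ≈ 0.13 m, Δh_B ≈ 0.042 m; difference ≈ 0.093 m

A 0–140 m: 140 × 2.1 × 2.7×10⁻⁴ = 0.07938 m
A 0.77 × 1.9×10⁻⁴ × 380 = 0.055594 m
A total: 0.134974 m
B 0–130 m: 1.6×10⁻⁴ × 130 × 0.49 = 0.010192 m
B 1.7×10⁻⁴ × 0.43 × 430 = 0.031433 m
B total: 0.041625 m
Difference: 0.134974 − 0.041625 = 0.093349 m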